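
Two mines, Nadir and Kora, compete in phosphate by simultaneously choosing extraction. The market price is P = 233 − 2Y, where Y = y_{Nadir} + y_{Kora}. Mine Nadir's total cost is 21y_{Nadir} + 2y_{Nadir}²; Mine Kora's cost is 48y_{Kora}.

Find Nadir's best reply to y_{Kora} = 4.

Mine Nadir's profit: π = y_{Nadir}(233 − 2(y_{Nadir} + y_{Kora})) − 21y_{Nadir} − 2y_{Nadir}².
∂π/∂y_{Nadir} = 212 − 8y_{Nadir} − 2y_{Kora} = 0, so y_{Nadir} = 26.5 − 0.25y_{Kora}.
At y_{Kora} = 4: y_{Nadir} = 26.5 − 0.25·4 = 25.5.

25.5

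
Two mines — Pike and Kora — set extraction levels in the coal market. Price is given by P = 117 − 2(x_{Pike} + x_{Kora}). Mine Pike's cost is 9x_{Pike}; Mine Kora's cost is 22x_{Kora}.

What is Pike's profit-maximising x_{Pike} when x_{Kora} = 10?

22

Mine Pike's profit: π = x_{Pike}(117 − 2(x_{Pike} + x_{Kora})) − 9x_{Pike}.
∂π/∂x_{Pike} = 108 − 4x_{Pike} − 2x_{Kora} = 0, so x_{Pike} = 27 − 0.5x_{Kora}.
At x_{Kora} = 10: x_{Pike} = 27 − 0.5·10 = 22.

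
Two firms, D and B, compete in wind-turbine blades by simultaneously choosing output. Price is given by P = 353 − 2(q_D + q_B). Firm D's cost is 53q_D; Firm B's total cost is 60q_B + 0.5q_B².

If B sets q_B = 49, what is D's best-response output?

50.5

Firm D's profit: π = q_D(353 − 2(q_D + q_B)) − 53q_D.
∂π/∂q_D = 300 − 4q_D − 2q_B = 0, so q_D = 75 − 0.5q_B.
At q_B = 49: q_D = 75 − 0.5·49 = 50.5.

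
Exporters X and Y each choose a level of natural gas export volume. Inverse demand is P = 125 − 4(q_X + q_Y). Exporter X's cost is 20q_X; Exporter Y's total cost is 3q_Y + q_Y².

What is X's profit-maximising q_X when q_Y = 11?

Exporter X's profit: π = q_X(125 − 4(q_X + q_Y)) − 20q_X.
∂π/∂q_X = 105 − 8q_X − 4q_Y = 0, so q_X = 13.125 − 0.5q_Y.
At q_Y = 11: q_X = 13.125 − 0.5·11 = 7.625.

7.625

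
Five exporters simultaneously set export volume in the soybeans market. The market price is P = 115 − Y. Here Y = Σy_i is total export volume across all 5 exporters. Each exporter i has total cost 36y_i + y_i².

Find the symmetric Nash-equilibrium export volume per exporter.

9.875

A representative exporter's profit is π_i = y_i(115 − Y) − 36y_i − y_i², with Y = y_i + Σ_{j≠i} y_j.
First-order condition: 79 − 4y_i − Σ_{j≠i} y_j = 0.
In a symmetric equilibrium every exporter chooses the same y, so Σ_{j≠i} y_j = 4y. The condition becomes 79 − 8y = 0, giving y = 79/8 = 9.875.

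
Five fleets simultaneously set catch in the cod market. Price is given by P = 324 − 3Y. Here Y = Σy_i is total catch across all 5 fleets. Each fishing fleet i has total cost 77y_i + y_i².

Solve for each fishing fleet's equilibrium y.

A representative fishing fleet's profit is π_i = y_i(324 − 3Y) − 77y_i − y_i², with Y = y_i + Σ_{j≠i} y_j.
First-order condition: 247 − 8y_i − 3Σ_{j≠i} y_j = 0.
With identical fishing fleets, set every y_j = y: then 247 − 8y − 12y = 0, i.e. y = 247/20 = 12.35.

12.35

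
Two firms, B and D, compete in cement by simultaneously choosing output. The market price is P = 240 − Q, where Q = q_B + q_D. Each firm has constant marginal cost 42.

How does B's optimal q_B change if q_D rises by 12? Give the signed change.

Firm B's profit: π = q_B(240 − (q_B + q_D)) − 42q_B.
∂π/∂q_B = 198 − 2q_B − q_D = 0, so q_B = 99 − 0.5q_D.
The reaction-function slope is −0.5, so a 12-unit rise in q_D moves q_B by −0.5 × 12 = −6. B's best response falls — the actions are strategic substitutes.

-6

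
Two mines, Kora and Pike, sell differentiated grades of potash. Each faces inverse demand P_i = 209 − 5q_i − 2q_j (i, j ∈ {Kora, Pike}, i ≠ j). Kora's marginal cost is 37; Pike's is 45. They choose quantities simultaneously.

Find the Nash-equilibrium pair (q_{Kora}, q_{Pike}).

Mine Kora's profit: π = q_{Kora}(209 − 5q_{Kora} − 2q_{Pike}) − 37q_{Kora}.
∂π/∂q_{Kora} = 172 − 10q_{Kora} − 2q_{Pike} = 0 ⇒ q_{Kora} = 17.2 − 0.2q_{Pike}.
Similarly q_{Pike} = 16.4 − 0.2q_{Kora}.
Plugging q_{Pike} into Kora's best response: q_{Kora} = 17.2 − 0.2(16.4 − 0.2q_{Kora}) ⇒ 0.96q_{Kora} = 13.92, so q_{Kora} = 14.5.
Then q_{Pike} = 16.4 − 0.2·14.5 = 13.5.

14.5, 13.5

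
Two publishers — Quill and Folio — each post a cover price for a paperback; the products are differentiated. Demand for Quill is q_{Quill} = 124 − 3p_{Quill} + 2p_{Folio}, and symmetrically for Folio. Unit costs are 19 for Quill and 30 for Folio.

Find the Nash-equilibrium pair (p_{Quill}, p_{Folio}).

Quill's profit: π = (p_{Quill} − 19)(124 − 3p_{Quill} + 2p_{Folio}).
∂π/∂p_{Quill} = 181 − 6p_{Quill} + 2p_{Folio} = 0 ⇒ p_{Quill} = 181/6 + (1/3)p_{Folio}.
Similarly p_{Folio} = 107/3 + (1/3)p_{Quill}.
Solving the two reaction functions simultaneously: (1 − (1/3)(1/3))p_{Quill} = 181/6 + (1/3)·(107/3), so (8/9)p_{Quill} = 757/18 and p_{Quill} = 47.3125.
Then p_{Folio} = 107/3 + (1/3)·47.3125 = 51.4375.

47.3125, 51.4375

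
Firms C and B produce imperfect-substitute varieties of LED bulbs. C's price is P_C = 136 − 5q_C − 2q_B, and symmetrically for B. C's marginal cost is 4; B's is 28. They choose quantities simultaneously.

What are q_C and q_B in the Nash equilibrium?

11.5, 8.5

Firm C's profit: π = q_C(136 − 5q_C − 2q_B) − 4q_C.
∂π/∂q_C = 132 − 10q_C − 2q_B = 0 ⇒ q_C = 13.2 − 0.2q_B.
Similarly q_B = 10.8 − 0.2q_C.
Plugging q_B into C's best response: q_C = 13.2 − 0.2(10.8 − 0.2q_C) ⇒ 0.96q_C = 11.04, so q_C = 11.5.
Then q_B = 10.8 − 0.2·11.5 = 8.5.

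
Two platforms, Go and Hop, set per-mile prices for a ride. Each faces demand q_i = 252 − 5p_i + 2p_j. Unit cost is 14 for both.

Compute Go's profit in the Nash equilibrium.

Go's profit: π = (p_{Go} − 14)(252 − 5p_{Go} + 2p_{Hop}).
∂π/∂p_{Go} = 322 − 10p_{Go} + 2p_{Hop} = 0 ⇒ p_{Go} = 32.2 + 0.2p_{Hop}.
The game is symmetric, so in equilibrium p_{Hop} = p_{Go}: the reaction function gives 0.8p_{Go} = 32.2, hence p_{Go} = 40.25.
q_{Go} = 252 − 5·40.25 + 2·40.25 = 131.25.
Profit = (40.25 − 14)·131.25 = 3445.3125.

3445.3125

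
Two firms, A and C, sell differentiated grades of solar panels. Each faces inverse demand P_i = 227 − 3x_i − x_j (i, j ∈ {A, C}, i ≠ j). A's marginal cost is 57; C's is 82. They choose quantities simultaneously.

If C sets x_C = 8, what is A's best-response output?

Firm A's profit: π = x_A(227 − 3x_A − x_C) − 57x_A.
∂π/∂x_A = 170 − 6x_A − x_C = 0 ⇒ x_A = 85/3 − (1/6)x_C.
At x_C = 8: x_A = 85/3 − (1/6)·8 = 27.

27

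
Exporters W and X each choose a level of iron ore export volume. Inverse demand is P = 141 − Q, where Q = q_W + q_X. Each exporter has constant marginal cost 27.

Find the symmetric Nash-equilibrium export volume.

38

Exporter W's profit: π = q_W(141 − (q_W + q_X)) − 27q_W.
∂π/∂q_W = 114 − 2q_W − q_X = 0, so q_W = 57 − 0.5q_X.
The game is symmetric, so in equilibrium q_X = q_W: the reaction function gives 1.5q_W = 57, hence q_W = 38.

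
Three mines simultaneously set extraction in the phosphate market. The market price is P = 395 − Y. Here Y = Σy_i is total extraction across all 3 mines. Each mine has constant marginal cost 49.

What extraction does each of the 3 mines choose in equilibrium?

A representative mine's profit is π_i = y_i(395 − Y) − 49y_i, with Y = y_i + Σ_{j≠i} y_j.
First-order condition: 346 − 2y_i − Σ_{j≠i} y_j = 0.
In a symmetric equilibrium every mine chooses the same y, so Σ_{j≠i} y_j = 2y. The condition becomes 346 − 4y = 0, giving y = 346/4 = 86.5.

86.5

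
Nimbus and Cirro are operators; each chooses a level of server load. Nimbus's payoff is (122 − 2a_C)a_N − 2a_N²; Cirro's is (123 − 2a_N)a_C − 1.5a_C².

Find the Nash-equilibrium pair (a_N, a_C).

Expanding Nimbus's payoff: 122a_N − 2a_Ca_N − 2a_N².
∂π/∂a_N = 122 − 2a_C − 4a_N = 0, so a_N = 30.5 − 0.5a_C.
Likewise for Cirro: a_C = 41 − (2/3)a_N.
Substituting the second reaction function into the first: a_N = 30.5 − 0.5(41 − (2/3)a_N), which gives (2/3)a_N = 10 ⇒ a_N = 15.
Then a_C = 41 − (2/3)·15 = 31.

15, 31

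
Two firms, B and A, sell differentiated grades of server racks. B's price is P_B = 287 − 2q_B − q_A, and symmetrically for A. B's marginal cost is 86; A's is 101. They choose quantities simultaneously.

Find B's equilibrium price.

168.4

Firm B's profit: π = q_B(287 − 2q_B − q_A) − 86q_B.
∂π/∂q_B = 201 − 4q_B − q_A = 0 ⇒ q_B = 50.25 − 0.25q_A.
Similarly q_A = 46.5 − 0.25q_B.
Substituting the second reaction function into the first: q_B = 50.25 − 0.25(46.5 − 0.25q_B), which gives 0.9375q_B = 38.625 ⇒ q_B = 41.2.
Then q_A = 46.5 − 0.25·41.2 = 36.2.
P_B = 287 − 2·41.2 − 36.2 = 168.4.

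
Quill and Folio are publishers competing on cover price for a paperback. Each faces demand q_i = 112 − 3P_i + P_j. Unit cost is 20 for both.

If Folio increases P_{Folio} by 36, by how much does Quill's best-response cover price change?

6

Quill's profit: π = (P_{Quill} − 20)(112 − 3P_{Quill} + P_{Folio}).
∂π/∂P_{Quill} = 172 − 6P_{Quill} + P_{Folio} = 0 ⇒ P_{Quill} = 86/3 + (1/6)P_{Folio}.
The reaction-function slope is 1/6, so a 36-unit rise in P_{Folio} moves P_{Quill} by 1/6 × 36 = 6. Quill's best response rises — the actions are strategic complements.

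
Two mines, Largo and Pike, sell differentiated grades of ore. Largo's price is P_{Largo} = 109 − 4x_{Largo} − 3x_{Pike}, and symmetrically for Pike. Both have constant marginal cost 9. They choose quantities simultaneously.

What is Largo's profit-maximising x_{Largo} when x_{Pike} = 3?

11.375

Mine Largo's profit: π = x_{Largo}(109 − 4x_{Largo} − 3x_{Pike}) − 9x_{Largo}.
∂π/∂x_{Largo} = 100 − 8x_{Largo} − 3x_{Pike} = 0 ⇒ x_{Largo} = 12.5 − 0.375x_{Pike}.
At x_{Pike} = 3: x_{Largo} = 12.5 − 0.375·3 = 11.375.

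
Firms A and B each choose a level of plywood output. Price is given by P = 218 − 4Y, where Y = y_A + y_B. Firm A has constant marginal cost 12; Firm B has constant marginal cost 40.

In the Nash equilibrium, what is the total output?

32

Firm A's profit: π = y_A(218 − 4(y_A + y_B)) − 12y_A.
∂π/∂y_A = 206 − 8y_A − 4y_B = 0, so y_A = 25.75 − 0.5y_B.
By the same steps for B: y_B = 22.25 − 0.5y_A.
Plugging y_B into A's best response: y_A = 25.75 − 0.5(22.25 − 0.5y_A) ⇒ 0.75y_A = 14.625, so y_A = 19.5.
Then y_B = 22.25 − 0.5·19.5 = 12.5.
Total output: 19.5 + 12.5 = 32.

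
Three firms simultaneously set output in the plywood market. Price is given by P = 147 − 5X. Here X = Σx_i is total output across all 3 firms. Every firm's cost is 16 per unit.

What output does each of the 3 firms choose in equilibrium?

A representative firm's profit is π_i = x_i(147 − 5X) − 16x_i, with X = x_i + Σ_{j≠i} x_j.
First-order condition: 131 − 10x_i − 5Σ_{j≠i} x_j = 0.
With identical firms, set every x_j = x: then 131 − 10x − 10x = 0, i.e. x = 131/20 = 6.55.

6.55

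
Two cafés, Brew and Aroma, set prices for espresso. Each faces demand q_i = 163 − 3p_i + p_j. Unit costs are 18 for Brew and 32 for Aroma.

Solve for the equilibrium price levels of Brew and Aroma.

Brew's profit: π = (p_{Brew} − 18)(163 − 3p_{Brew} + p_{Aroma}).
∂π/∂p_{Brew} = 217 − 6p_{Brew} + p_{Aroma} = 0 ⇒ p_{Brew} = 217/6 + (1/6)p_{Aroma}.
Similarly p_{Aroma} = 259/6 + (1/6)p_{Brew}.
Substituting the second reaction function into the first: p_{Brew} = 217/6 + (1/6)(259/6 + (1/6)p_{Brew}), which gives (35/36)p_{Brew} = 1561/36 ⇒ p_{Brew} = 44.6.
Then p_{Aroma} = 259/6 + (1/6)·44.6 = 50.6.

44.6, 50.6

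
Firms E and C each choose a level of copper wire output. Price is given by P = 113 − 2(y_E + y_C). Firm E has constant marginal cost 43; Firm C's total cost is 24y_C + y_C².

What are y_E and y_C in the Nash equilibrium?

Firm E's profit: π = y_E(113 − 2(y_E + y_C)) − 43y_E.
∂π/∂y_E = 70 − 4y_E − 2y_C = 0, so y_E = 17.5 − 0.5y_C.
For C: ∂π/∂y_C = 89 − 6y_C − 2y_E = 0 ⇒ y_C = 89/6 − (1/3)y_E.
Substituting the second reaction function into the first: y_E = 17.5 − 0.5(89/6 − (1/3)y_E), which gives (5/6)y_E = 121/12 ⇒ y_E = 12.1.
Then y_C = 89/6 − (1/3)·12.1 = 10.8.

12.1, 10.8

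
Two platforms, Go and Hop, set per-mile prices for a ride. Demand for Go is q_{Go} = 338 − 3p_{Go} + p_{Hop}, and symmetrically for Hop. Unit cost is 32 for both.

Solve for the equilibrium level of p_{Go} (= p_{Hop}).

86.8

Go's profit: π = (p_{Go} − 32)(338 − 3p_{Go} + p_{Hop}).
∂π/∂p_{Go} = 434 − 6p_{Go} + p_{Hop} = 0 ⇒ p_{Go} = 217/3 + (1/6)p_{Hop}.
By symmetry p_{Hop} = p_{Go}; substituting into the reaction function, (5/6)p_{Go} = 217/3 and p_{Go} = 86.8.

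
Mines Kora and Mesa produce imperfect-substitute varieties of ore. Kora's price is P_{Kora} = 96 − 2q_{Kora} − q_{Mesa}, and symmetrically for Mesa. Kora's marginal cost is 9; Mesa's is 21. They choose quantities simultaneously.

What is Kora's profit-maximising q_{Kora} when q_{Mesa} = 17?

Mine Kora's profit: π = q_{Kora}(96 − 2q_{Kora} − q_{Mesa}) − 9q_{Kora}.
∂π/∂q_{Kora} = 87 − 4q_{Kora} − q_{Mesa} = 0 ⇒ q_{Kora} = 21.75 − 0.25q_{Mesa}.
At q_{Mesa} = 17: q_{Kora} = 21.75 − 0.25·17 = 17.5.

17.5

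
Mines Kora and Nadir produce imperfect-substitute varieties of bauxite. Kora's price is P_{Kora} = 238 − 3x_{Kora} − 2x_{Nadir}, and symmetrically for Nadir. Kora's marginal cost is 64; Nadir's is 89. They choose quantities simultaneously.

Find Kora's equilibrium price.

133.9375

Mine Kora's profit: π = x_{Kora}(238 − 3x_{Kora} − 2x_{Nadir}) − 64x_{Kora}.
∂π/∂x_{Kora} = 174 − 6x_{Kora} − 2x_{Nadir} = 0 ⇒ x_{Kora} = 29 − (1/3)x_{Nadir}.
Similarly x_{Nadir} = 149/6 − (1/3)x_{Kora}.
Plugging x_{Nadir} into Kora's best response: x_{Kora} = 29 − (1/3)(149/6 − (1/3)x_{Kora}) ⇒ (8/9)x_{Kora} = 373/18, so x_{Kora} = 23.3125.
Then x_{Nadir} = 149/6 − (1/3)·23.3125 = 17.0625.
P_{Kora} = 238 − 3·23.3125 − 2·17.0625 = 133.9375.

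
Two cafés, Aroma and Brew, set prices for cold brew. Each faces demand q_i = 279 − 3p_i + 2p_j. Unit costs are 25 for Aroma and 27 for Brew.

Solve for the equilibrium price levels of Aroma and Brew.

Aroma's profit: π = (p_{Aroma} − 25)(279 − 3p_{Aroma} + 2p_{Brew}).
∂π/∂p_{Aroma} = 354 − 6p_{Aroma} + 2p_{Brew} = 0 ⇒ p_{Aroma} = 59 + (1/3)p_{Brew}.
Similarly p_{Brew} = 60 + (1/3)p_{Aroma}.
Plugging p_{Brew} into Aroma's best response: p_{Aroma} = 59 + (1/3)(60 + (1/3)p_{Aroma}) ⇒ (8/9)p_{Aroma} = 79, so p_{Aroma} = 88.875.
Then p_{Brew} = 60 + (1/3)·88.875 = 89.625.

88.875, 89.625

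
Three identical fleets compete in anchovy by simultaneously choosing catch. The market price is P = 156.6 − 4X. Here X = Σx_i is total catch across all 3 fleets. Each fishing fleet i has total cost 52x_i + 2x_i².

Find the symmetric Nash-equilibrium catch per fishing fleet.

A representative fishing fleet's profit is π_i = x_i(156.6 − 4X) − 52x_i − 2x_i², with X = x_i + Σ_{j≠i} x_j.
First-order condition: 104.6 − 12x_i − 4Σ_{j≠i} x_j = 0.
In a symmetric equilibrium every fishing fleet chooses the same x, so Σ_{j≠i} x_j = 2x. The condition becomes 104.6 − 20x = 0, giving x = 104.6/20 = 5.23.

5.23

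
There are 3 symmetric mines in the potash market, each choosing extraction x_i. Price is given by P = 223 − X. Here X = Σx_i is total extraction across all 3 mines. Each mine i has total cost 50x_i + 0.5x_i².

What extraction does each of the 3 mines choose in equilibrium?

A representative mine's profit is π_i = x_i(223 − X) − 50x_i − 0.5x_i², with X = x_i + Σ_{j≠i} x_j.
First-order condition: 173 − 3x_i − Σ_{j≠i} x_j = 0.
In a symmetric equilibrium every mine chooses the same x, so Σ_{j≠i} x_j = 2x. The condition becomes 173 − 5x = 0, giving x = 173/5 = 34.6.

34.6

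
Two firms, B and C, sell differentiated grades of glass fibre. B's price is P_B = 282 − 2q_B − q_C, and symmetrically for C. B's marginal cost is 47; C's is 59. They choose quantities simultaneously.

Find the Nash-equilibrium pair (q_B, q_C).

Firm B's profit: π = q_B(282 − 2q_B − q_C) − 47q_B.
∂π/∂q_B = 235 − 4q_B − q_C = 0 ⇒ q_B = 58.75 − 0.25q_C.
Similarly q_C = 55.75 − 0.25q_B.
Substituting the second reaction function into the first: q_B = 58.75 − 0.25(55.75 − 0.25q_B), which gives 0.9375q_B = 44.8125 ⇒ q_B = 47.8.
Then q_C = 55.75 − 0.25·47.8 = 43.8.

47.8, 43.8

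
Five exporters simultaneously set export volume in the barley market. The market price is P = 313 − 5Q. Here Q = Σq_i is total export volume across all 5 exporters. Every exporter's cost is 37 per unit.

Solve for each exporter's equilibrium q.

9.2

A representative exporter's profit is π_i = q_i(313 − 5Q) − 37q_i, with Q = q_i + Σ_{j≠i} q_j.
First-order condition: 276 − 10q_i − 5Σ_{j≠i} q_j = 0.
With identical exporters, set every q_j = q: then 276 − 10q − 20q = 0, i.e. q = 276/30 = 9.2.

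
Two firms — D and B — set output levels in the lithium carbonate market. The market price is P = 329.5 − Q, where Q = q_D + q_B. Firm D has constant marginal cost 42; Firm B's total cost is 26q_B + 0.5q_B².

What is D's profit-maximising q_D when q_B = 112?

Firm D's profit: π = q_D(329.5 − (q_D + q_B)) − 42q_D.
∂π/∂q_D = 287.5 − 2q_D − q_B = 0, so q_D = 143.75 − 0.5q_B.
At q_B = 112: q_D = 143.75 − 0.5·112 = 87.75.

87.75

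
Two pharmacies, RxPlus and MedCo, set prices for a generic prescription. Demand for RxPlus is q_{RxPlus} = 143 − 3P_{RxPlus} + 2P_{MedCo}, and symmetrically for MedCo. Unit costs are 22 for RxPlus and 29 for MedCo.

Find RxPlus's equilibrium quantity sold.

94.6875

RxPlus's profit: π = (P_{RxPlus} − 22)(143 − 3P_{RxPlus} + 2P_{MedCo}).
∂π/∂P_{RxPlus} = 209 − 6P_{RxPlus} + 2P_{MedCo} = 0 ⇒ P_{RxPlus} = 209/6 + (1/3)P_{MedCo}.
Similarly P_{MedCo} = 115/3 + (1/3)P_{RxPlus}.
Solving the two reaction functions simultaneously: (1 − (1/3)(1/3))P_{RxPlus} = 209/6 + (1/3)·(115/3), so (8/9)P_{RxPlus} = 857/18 and P_{RxPlus} = 53.5625.
Then P_{MedCo} = 115/3 + (1/3)·53.5625 = 56.1875.
q_{RxPlus} = 143 − 3·53.5625 + 2·56.1875 = 94.6875.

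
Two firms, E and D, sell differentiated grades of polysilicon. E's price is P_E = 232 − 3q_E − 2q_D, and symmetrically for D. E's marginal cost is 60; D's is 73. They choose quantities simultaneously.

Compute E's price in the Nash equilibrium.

126.9375

Firm E's profit: π = q_E(232 − 3q_E − 2q_D) − 60q_E.
∂π/∂q_E = 172 − 6q_E − 2q_D = 0 ⇒ q_E = 86/3 − (1/3)q_D.
Similarly q_D = 26.5 − (1/3)q_E.
Plugging q_D into E's best response: q_E = 86/3 − (1/3)(26.5 − (1/3)q_E) ⇒ (8/9)q_E = 119/6, so q_E = 22.3125.
Then q_D = 26.5 − (1/3)·22.3125 = 19.0625.
P_E = 232 − 3·22.3125 − 2·19.0625 = 126.9375.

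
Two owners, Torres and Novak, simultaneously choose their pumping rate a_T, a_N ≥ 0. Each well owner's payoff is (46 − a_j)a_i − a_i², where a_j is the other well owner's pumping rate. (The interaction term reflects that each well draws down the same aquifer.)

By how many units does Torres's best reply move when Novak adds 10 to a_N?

-5

Torres's payoff is (46 − a_N)a_T − a_T².
∂π/∂a_T = 46 − a_N − 2a_T = 0, so a_T = 23 − 0.5a_N.
The reaction-function slope is −0.5, so a 10-unit rise in a_N moves a_T by −0.5 × 10 = −5. Torres's best response falls — the actions are strategic substitutes.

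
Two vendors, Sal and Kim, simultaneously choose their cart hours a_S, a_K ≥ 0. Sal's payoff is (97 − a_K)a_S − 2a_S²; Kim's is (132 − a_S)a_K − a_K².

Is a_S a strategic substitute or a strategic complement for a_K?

Expanding Sal's payoff: 97a_S − a_Ka_S − 2a_S².
∂π/∂a_S = 97 − a_K − 4a_S = 0, so a_S = 24.25 − 0.25a_K.
The best-response slope da_S/da_K = −0.25 < 0: the reaction function is downward-sloping, so the choices are strategic substitutes.

strategic substitutes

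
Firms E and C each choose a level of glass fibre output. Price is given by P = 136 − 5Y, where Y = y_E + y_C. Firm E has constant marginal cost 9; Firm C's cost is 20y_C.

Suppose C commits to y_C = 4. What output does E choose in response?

10.7

Firm E's profit: π = y_E(136 − 5(y_E + y_C)) − 9y_E.
∂π/∂y_E = 127 − 10y_E − 5y_C = 0, so y_E = 12.7 − 0.5y_C.
At y_C = 4: y_E = 12.7 − 0.5·4 = 10.7.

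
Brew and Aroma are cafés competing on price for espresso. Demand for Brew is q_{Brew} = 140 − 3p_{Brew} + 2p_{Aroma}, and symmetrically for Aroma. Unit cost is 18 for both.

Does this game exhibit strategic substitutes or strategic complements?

strategic complements

Brew's profit: π = (p_{Brew} − 18)(140 − 3p_{Brew} + 2p_{Aroma}).
∂π/∂p_{Brew} = 194 − 6p_{Brew} + 2p_{Aroma} = 0 ⇒ p_{Brew} = 97/3 + (1/3)p_{Aroma}.
The best-response slope dp_{Brew}/dp_{Aroma} = 1/3 > 0: the reaction function is upward-sloping, so the choices are strategic complements.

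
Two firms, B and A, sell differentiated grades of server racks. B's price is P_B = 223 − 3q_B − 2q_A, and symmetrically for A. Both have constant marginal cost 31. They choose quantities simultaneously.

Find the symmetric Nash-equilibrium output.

24

Firm B's profit: π = q_B(223 − 3q_B − 2q_A) − 31q_B.
∂π/∂q_B = 192 − 6q_B − 2q_A = 0 ⇒ q_B = 32 − (1/3)q_A.
The game is symmetric, so in equilibrium q_A = q_B: the reaction function gives (4/3)q_B = 32, hence q_B = 24.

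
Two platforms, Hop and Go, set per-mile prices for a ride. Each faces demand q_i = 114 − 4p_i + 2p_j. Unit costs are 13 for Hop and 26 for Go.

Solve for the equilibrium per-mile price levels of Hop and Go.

29.4, 34.6

Hop's profit: π = (p_{Hop} − 13)(114 − 4p_{Hop} + 2p_{Go}).
∂π/∂p_{Hop} = 166 − 8p_{Hop} + 2p_{Go} = 0 ⇒ p_{Hop} = 20.75 + 0.25p_{Go}.
Similarly p_{Go} = 27.25 + 0.25p_{Hop}.
Substituting the second reaction function into the first: p_{Hop} = 20.75 + 0.25(27.25 + 0.25p_{Hop}), which gives 0.9375p_{Hop} = 27.5625 ⇒ p_{Hop} = 29.4.
Then p_{Go} = 27.25 + 0.25·29.4 = 34.6.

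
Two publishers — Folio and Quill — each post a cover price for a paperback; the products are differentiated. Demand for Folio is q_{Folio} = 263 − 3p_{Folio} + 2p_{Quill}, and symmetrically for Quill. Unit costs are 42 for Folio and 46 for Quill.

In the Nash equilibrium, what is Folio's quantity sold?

168

Folio's profit: π = (p_{Folio} − 42)(263 − 3p_{Folio} + 2p_{Quill}).
∂π/∂p_{Folio} = 389 − 6p_{Folio} + 2p_{Quill} = 0 ⇒ p_{Folio} = 389/6 + (1/3)p_{Quill}.
Similarly p_{Quill} = 401/6 + (1/3)p_{Folio}.
Substituting the second reaction function into the first: p_{Folio} = 389/6 + (1/3)(401/6 + (1/3)p_{Folio}), which gives (8/9)p_{Folio} = 784/9 ⇒ p_{Folio} = 98.
Then p_{Quill} = 401/6 + (1/3)·98 = 99.5.
q_{Folio} = 263 − 3·98 + 2·99.5 = 168.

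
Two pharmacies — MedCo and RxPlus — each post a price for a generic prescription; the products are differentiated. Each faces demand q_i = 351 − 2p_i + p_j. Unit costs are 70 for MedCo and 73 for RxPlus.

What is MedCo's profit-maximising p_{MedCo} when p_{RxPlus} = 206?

174.25

MedCo's profit: π = (p_{MedCo} − 70)(351 − 2p_{MedCo} + p_{RxPlus}).
∂π/∂p_{MedCo} = 491 − 4p_{MedCo} + p_{RxPlus} = 0 ⇒ p_{MedCo} = 122.75 + 0.25p_{RxPlus}.
At p_{RxPlus} = 206: p_{MedCo} = 122.75 + 0.25·206 = 174.25.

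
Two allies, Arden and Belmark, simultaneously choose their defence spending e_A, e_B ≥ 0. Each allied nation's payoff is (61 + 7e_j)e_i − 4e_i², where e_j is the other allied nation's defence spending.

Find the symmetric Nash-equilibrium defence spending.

Arden's payoff is (61 + 7e_B)e_A − 4e_A².
∂π/∂e_A = 61 + 7e_B − 8e_A = 0, so e_A = 7.625 + 0.875e_B.
Setting e_A = e_B in the reaction function: e_A = 7.625 + 0.875e_A, so e_A = 7.625 / 0.125 = 61.

61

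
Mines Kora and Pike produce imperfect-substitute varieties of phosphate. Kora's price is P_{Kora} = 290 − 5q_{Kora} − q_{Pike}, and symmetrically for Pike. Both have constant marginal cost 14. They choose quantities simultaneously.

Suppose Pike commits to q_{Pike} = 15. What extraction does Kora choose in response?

26.1

Mine Kora's profit: π = q_{Kora}(290 − 5q_{Kora} − q_{Pike}) − 14q_{Kora}.
∂π/∂q_{Kora} = 276 − 10q_{Kora} − q_{Pike} = 0 ⇒ q_{Kora} = 27.6 − 0.1q_{Pike}.
At q_{Pike} = 15: q_{Kora} = 27.6 − 0.1·15 = 26.1.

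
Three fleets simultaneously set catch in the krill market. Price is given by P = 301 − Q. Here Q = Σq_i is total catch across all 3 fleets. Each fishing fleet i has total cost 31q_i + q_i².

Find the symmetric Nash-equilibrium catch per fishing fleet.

45

A representative fishing fleet's profit is π_i = q_i(301 − Q) − 31q_i − q_i², with Q = q_i + Σ_{j≠i} q_j.
First-order condition: 270 − 4q_i − Σ_{j≠i} q_j = 0.
Imposing symmetry (q_j = q for all j) turns Σ_{j≠i} q_j into 2q, so 270 = 6q and q = 45.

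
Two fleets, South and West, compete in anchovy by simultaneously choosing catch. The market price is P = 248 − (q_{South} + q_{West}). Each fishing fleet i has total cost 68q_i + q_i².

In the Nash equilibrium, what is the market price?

176

Fishing fleet South's profit: π = q_{South}(248 − (q_{South} + q_{West})) − 68q_{South} − q_{South}².
∂π/∂q_{South} = 180 − 4q_{South} − q_{West} = 0, so q_{South} = 45 − 0.25q_{West}.
By symmetry q_{West} = q_{South}; substituting into the reaction function, 1.25q_{South} = 45 and q_{South} = 36.
Equilibrium price: P = 248 − 72 = 176.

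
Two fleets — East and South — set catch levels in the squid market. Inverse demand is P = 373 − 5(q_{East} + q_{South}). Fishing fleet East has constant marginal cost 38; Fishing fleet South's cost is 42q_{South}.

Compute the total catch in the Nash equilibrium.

Fishing fleet East's profit: π = q_{East}(373 − 5(q_{East} + q_{South})) − 38q_{East}.
∂π/∂q_{East} = 335 − 10q_{East} − 5q_{South} = 0, so q_{East} = 33.5 − 0.5q_{South}.
By the same steps for South: q_{South} = 33.1 − 0.5q_{East}.
Solving the two reaction functions simultaneously: (1 − (−0.5)(−0.5))q_{East} = 33.5 − 0.5·33.1, so 0.75q_{East} = 16.95 and q_{East} = 22.6.
Then q_{South} = 33.1 − 0.5·22.6 = 21.8.
Total catch: 22.6 + 21.8 = 44.4.

44.4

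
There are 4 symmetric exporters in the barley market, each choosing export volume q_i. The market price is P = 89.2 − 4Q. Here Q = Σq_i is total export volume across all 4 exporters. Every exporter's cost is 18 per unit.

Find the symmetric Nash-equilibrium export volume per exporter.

A representative exporter's profit is π_i = q_i(89.2 − 4Q) − 18q_i, with Q = q_i + Σ_{j≠i} q_j.
First-order condition: 71.2 − 8q_i − 4Σ_{j≠i} q_j = 0.
With identical exporters, set every q_j = q: then 71.2 − 8q − 12q = 0, i.e. q = 71.2/20 = 3.56.

3.56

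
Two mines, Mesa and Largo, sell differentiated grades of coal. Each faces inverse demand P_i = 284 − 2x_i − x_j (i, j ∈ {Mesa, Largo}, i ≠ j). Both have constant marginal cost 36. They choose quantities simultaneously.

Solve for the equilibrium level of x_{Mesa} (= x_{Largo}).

Mine Mesa's profit: π = x_{Mesa}(284 − 2x_{Mesa} − x_{Largo}) − 36x_{Mesa}.
∂π/∂x_{Mesa} = 248 − 4x_{Mesa} − x_{Largo} = 0 ⇒ x_{Mesa} = 62 − 0.25x_{Largo}.
Setting x_{Mesa} = x_{Largo} in the reaction function: x_{Mesa} = 62 − 0.25x_{Mesa}, so x_{Mesa} = 62 / 1.25 = 49.6.

49.6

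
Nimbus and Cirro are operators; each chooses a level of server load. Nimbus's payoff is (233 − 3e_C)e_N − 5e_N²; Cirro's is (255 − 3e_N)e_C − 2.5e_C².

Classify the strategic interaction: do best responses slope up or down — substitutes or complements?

Expanding Nimbus's payoff: 233e_N − 3e_Ce_N − 5e_N².
∂π/∂e_N = 233 − 3e_C − 10e_N = 0, so e_N = 23.3 − 0.3e_C.
The best-response slope de_N/de_C = −0.3 < 0: the reaction function is downward-sloping, so the choices are strategic substitutes.

strategic substitutes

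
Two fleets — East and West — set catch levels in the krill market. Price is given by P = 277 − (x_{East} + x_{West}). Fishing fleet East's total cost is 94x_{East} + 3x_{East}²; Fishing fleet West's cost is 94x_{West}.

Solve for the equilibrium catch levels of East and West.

12.2, 85.4

Fishing fleet East's profit: π = x_{East}(277 − (x_{East} + x_{West})) − 94x_{East} − 3x_{East}².
∂π/∂x_{East} = 183 − 8x_{East} − x_{West} = 0, so x_{East} = 22.875 − 0.125x_{West}.
For West: ∂π/∂x_{West} = 183 − 2x_{West} − x_{East} = 0 ⇒ x_{West} = 91.5 − 0.5x_{East}.
Solving the two reaction functions simultaneously: (1 − (−0.125)(−0.5))x_{East} = 22.875 − 0.125·91.5, so 0.9375x_{East} = 11.4375 and x_{East} = 12.2.
Then x_{West} = 91.5 − 0.5·12.2 = 85.4.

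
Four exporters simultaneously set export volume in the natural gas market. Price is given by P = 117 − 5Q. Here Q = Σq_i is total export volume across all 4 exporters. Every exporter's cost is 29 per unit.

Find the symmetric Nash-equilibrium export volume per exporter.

3.52

A representative exporter's profit is π_i = q_i(117 − 5Q) − 29q_i, with Q = q_i + Σ_{j≠i} q_j.
First-order condition: 88 − 10q_i − 5Σ_{j≠i} q_j = 0.
In a symmetric equilibrium every exporter chooses the same q, so Σ_{j≠i} q_j = 3q. The condition becomes 88 − 25q = 0, giving q = 88/25 = 3.52.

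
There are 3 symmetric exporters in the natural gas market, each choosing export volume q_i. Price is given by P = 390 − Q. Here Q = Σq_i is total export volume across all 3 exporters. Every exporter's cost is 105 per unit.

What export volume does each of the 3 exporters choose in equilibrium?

A representative exporter's profit is π_i = q_i(390 − Q) − 105q_i, with Q = q_i + Σ_{j≠i} q_j.
First-order condition: 285 − 2q_i − Σ_{j≠i} q_j = 0.
Imposing symmetry (q_j = q for all j) turns Σ_{j≠i} q_j into 2q, so 285 = 4q and q = 71.25.

71.25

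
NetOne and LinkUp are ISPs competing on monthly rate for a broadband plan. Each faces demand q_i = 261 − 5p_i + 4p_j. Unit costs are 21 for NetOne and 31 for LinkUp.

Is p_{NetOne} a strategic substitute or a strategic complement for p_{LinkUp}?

NetOne's profit: π = (p_{NetOne} − 21)(261 − 5p_{NetOne} + 4p_{LinkUp}).
∂π/∂p_{NetOne} = 366 − 10p_{NetOne} + 4p_{LinkUp} = 0 ⇒ p_{NetOne} = 36.6 + 0.4p_{LinkUp}.
The best-response slope dp_{NetOne}/dp_{LinkUp} = 0.4 > 0: the reaction function is upward-sloping, so the choices are strategic complements.

strategic complements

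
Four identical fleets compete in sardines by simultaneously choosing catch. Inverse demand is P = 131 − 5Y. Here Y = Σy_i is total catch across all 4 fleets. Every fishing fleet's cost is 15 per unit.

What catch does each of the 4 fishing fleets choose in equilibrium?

A representative fishing fleet's profit is π_i = y_i(131 − 5Y) − 15y_i, with Y = y_i + Σ_{j≠i} y_j.
First-order condition: 116 − 10y_i − 5Σ_{j≠i} y_j = 0.
With identical fishing fleets, set every y_j = y: then 116 − 10y − 15y = 0, i.e. y = 116/25 = 4.64.

4.64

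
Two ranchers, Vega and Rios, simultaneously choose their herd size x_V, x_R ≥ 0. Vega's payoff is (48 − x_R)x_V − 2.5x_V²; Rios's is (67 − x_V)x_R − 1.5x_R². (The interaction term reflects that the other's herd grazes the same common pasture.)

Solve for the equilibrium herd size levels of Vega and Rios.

5.5, 20.5

Expanding Vega's payoff: 48x_V − x_Rx_V − 2.5x_V².
∂π/∂x_V = 48 − x_R − 5x_V = 0, so x_V = 9.6 − 0.2x_R.
Likewise for Rios: x_R = 67/3 − (1/3)x_V.
Substituting the second reaction function into the first: x_V = 9.6 − 0.2(67/3 − (1/3)x_V), which gives (14/15)x_V = 77/15 ⇒ x_V = 5.5.
Then x_R = 67/3 − (1/3)·5.5 = 20.5.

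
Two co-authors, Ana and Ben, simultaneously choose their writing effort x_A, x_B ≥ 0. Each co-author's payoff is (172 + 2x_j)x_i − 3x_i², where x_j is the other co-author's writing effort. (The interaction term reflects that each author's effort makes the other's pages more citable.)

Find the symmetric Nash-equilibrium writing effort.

Ana's payoff is (172 + 2x_B)x_A − 3x_A².
∂π/∂x_A = 172 + 2x_B − 6x_A = 0, so x_A = 86/3 + (1/3)x_B.
Setting x_A = x_B in the reaction function: x_A = 86/3 + (1/3)x_A, so x_A = (86/3) / (2/3) = 43.

43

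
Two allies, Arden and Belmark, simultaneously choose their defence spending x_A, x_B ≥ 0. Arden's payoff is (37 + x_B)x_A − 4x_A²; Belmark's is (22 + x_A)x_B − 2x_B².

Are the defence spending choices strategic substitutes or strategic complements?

strategic complements

Expanding Arden's payoff: 37x_A + x_Bx_A − 4x_A².
∂π/∂x_A = 37 + x_B − 8x_A = 0, so x_A = 4.625 + 0.125x_B.
The best-response slope dx_A/dx_B = 0.125 > 0: the reaction function is upward-sloping, so the choices are strategic complements.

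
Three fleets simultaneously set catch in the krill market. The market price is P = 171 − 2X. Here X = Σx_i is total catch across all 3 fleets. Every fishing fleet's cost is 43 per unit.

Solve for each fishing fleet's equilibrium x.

16

A representative fishing fleet's profit is π_i = x_i(171 − 2X) − 43x_i, with X = x_i + Σ_{j≠i} x_j.
First-order condition: 128 − 4x_i − 2Σ_{j≠i} x_j = 0.
With identical fishing fleets, set every x_j = x: then 128 − 4x − 4x = 0, i.e. x = 128/8 = 16.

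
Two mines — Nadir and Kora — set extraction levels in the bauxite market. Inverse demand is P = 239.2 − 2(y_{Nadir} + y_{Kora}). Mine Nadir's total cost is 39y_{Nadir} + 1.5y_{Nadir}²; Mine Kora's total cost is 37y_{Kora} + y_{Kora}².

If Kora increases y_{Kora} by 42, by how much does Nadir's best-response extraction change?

-12

Mine Nadir's profit: π = y_{Nadir}(239.2 − 2(y_{Nadir} + y_{Kora})) − 39y_{Nadir} − 1.5y_{Nadir}².
∂π/∂y_{Nadir} = 200.2 − 7y_{Nadir} − 2y_{Kora} = 0, so y_{Nadir} = 28.6 − (2/7)y_{Kora}.
The reaction-function slope is −2/7, so a 42-unit rise in y_{Kora} moves y_{Nadir} by −2/7 × 42 = −12. Nadir's best response falls — the actions are strategic substitutes.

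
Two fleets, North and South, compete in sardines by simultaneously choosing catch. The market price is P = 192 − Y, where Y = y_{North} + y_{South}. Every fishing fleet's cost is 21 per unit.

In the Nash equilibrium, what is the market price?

78

Fishing fleet North's profit: π = y_{North}(192 − (y_{North} + y_{South})) − 21y_{North}.
∂π/∂y_{North} = 171 − 2y_{North} − y_{South} = 0, so y_{North} = 85.5 − 0.5y_{South}.
The game is symmetric, so in equilibrium y_{South} = y_{North}: the reaction function gives 1.5y_{North} = 85.5, hence y_{North} = 57.
Equilibrium price: P = 192 − 114 = 78.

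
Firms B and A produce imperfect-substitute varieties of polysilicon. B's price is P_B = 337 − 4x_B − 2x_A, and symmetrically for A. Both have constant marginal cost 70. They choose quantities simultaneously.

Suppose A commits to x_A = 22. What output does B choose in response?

27.875

Firm B's profit: π = x_B(337 − 4x_B − 2x_A) − 70x_B.
∂π/∂x_B = 267 − 8x_B − 2x_A = 0 ⇒ x_B = 33.375 − 0.25x_A.
At x_A = 22: x_B = 33.375 − 0.25·22 = 27.875.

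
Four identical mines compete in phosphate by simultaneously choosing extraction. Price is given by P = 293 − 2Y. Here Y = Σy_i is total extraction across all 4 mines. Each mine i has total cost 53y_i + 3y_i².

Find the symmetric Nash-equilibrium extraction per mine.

A representative mine's profit is π_i = y_i(293 − 2Y) − 53y_i − 3y_i², with Y = y_i + Σ_{j≠i} y_j.
First-order condition: 240 − 10y_i − 2Σ_{j≠i} y_j = 0.
With identical mines, set every y_j = y: then 240 − 10y − 6y = 0, i.e. y = 240/16 = 15.

15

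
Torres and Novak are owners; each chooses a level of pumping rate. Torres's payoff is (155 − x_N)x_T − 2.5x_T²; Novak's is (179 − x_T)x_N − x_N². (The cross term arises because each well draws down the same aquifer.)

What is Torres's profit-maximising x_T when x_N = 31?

Expanding Torres's payoff: 155x_T − x_Nx_T − 2.5x_T².
∂π/∂x_T = 155 − x_N − 5x_T = 0, so x_T = 31 − 0.2x_N.
At x_N = 31: x_T = 31 − 0.2·31 = 24.8.

24.8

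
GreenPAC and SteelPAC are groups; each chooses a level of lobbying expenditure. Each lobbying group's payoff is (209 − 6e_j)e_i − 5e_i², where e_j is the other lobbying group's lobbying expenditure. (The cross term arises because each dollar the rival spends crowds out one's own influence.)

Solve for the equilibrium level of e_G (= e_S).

13.0625

GreenPAC's payoff is (209 − 6e_S)e_G − 5e_G².
∂π/∂e_G = 209 − 6e_S − 10e_G = 0, so e_G = 20.9 − 0.6e_S.
Setting e_G = e_S in the reaction function: e_G = 20.9 − 0.6e_G, so e_G = 20.9 / 1.6 = 13.0625.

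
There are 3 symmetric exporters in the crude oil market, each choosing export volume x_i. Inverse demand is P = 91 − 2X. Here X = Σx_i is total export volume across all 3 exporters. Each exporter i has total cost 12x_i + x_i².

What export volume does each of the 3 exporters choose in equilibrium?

7.9

A representative exporter's profit is π_i = x_i(91 − 2X) − 12x_i − x_i², with X = x_i + Σ_{j≠i} x_j.
First-order condition: 79 − 6x_i − 2Σ_{j≠i} x_j = 0.
With identical exporters, set every x_j = x: then 79 − 6x − 4x = 0, i.e. x = 79/10 = 7.9.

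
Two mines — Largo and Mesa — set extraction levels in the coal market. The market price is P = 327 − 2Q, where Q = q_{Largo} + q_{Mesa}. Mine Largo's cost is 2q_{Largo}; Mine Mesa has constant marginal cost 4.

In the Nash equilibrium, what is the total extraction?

Mine Largo's profit: π = q_{Largo}(327 − 2(q_{Largo} + q_{Mesa})) − 2q_{Largo}.
∂π/∂q_{Largo} = 325 − 4q_{Largo} − 2q_{Mesa} = 0, so q_{Largo} = 81.25 − 0.5q_{Mesa}.
By the same steps for Mesa: q_{Mesa} = 80.75 − 0.5q_{Largo}.
Substituting the second reaction function into the first: q_{Largo} = 81.25 − 0.5(80.75 − 0.5q_{Largo}), which gives 0.75q_{Largo} = 40.875 ⇒ q_{Largo} = 54.5.
Then q_{Mesa} = 80.75 − 0.5·54.5 = 53.5.
Total extraction: 54.5 + 53.5 = 108.

108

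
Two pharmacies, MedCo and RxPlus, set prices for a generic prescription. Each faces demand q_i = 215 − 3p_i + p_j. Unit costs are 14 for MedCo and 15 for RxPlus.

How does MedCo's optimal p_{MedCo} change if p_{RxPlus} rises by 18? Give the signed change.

MedCo's profit: π = (p_{MedCo} − 14)(215 − 3p_{MedCo} + p_{RxPlus}).
∂π/∂p_{MedCo} = 257 − 6p_{MedCo} + p_{RxPlus} = 0 ⇒ p_{MedCo} = 257/6 + (1/6)p_{RxPlus}.
The reaction-function slope is 1/6, so an 18-unit rise in p_{RxPlus} moves p_{MedCo} by 1/6 × 18 = 3. MedCo's best response rises — the actions are strategic complements.

3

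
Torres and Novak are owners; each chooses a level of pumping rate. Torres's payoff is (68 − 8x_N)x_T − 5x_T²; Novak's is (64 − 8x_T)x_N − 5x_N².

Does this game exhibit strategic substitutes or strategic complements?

strategic substitutes

Expanding Torres's payoff: 68x_T − 8x_Nx_T − 5x_T².
∂π/∂x_T = 68 − 8x_N − 10x_T = 0, so x_T = 6.8 − 0.8x_N.
The best-response slope dx_T/dx_N = −0.8 < 0: the reaction function is downward-sloping, so the choices are strategic substitutes.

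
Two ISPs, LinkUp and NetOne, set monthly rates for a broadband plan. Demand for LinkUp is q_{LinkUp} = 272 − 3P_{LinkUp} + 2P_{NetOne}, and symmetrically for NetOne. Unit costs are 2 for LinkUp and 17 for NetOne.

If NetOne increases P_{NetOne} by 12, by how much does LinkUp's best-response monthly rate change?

4

LinkUp's profit: π = (P_{LinkUp} − 2)(272 − 3P_{LinkUp} + 2P_{NetOne}).
∂π/∂P_{LinkUp} = 278 − 6P_{LinkUp} + 2P_{NetOne} = 0 ⇒ P_{LinkUp} = 139/3 + (1/3)P_{NetOne}.
The reaction-function slope is 1/3, so a 12-unit rise in P_{NetOne} moves P_{LinkUp} by 1/3 × 12 = 4. LinkUp's best response rises — the actions are strategic complements.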